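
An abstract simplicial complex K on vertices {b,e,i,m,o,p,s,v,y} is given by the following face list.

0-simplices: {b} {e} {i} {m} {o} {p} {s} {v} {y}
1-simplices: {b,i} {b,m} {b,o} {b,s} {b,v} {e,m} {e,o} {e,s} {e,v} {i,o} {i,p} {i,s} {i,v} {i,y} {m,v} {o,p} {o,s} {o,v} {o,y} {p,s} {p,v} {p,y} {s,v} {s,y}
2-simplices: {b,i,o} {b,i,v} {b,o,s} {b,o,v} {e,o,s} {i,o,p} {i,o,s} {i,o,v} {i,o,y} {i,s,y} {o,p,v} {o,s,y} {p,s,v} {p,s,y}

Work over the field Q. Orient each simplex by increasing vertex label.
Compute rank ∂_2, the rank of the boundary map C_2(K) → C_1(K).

rank∂_2=12

n_0=9 n_1=24 n_2=14  [Q]
∂1: piv[bi,bm,bo,bs,bv,em,ip,iy] rk=8  ker:eo,es,ev,io,is,iv,mv,op,os,ov,oy,ps,pv,py,sv,sy
∂2: piv[bio,biv,bos,bov,eos,iop,ios,ioy,isy,opv,psv,psy] rk=12  ker:iov,osy
rk∂_2=12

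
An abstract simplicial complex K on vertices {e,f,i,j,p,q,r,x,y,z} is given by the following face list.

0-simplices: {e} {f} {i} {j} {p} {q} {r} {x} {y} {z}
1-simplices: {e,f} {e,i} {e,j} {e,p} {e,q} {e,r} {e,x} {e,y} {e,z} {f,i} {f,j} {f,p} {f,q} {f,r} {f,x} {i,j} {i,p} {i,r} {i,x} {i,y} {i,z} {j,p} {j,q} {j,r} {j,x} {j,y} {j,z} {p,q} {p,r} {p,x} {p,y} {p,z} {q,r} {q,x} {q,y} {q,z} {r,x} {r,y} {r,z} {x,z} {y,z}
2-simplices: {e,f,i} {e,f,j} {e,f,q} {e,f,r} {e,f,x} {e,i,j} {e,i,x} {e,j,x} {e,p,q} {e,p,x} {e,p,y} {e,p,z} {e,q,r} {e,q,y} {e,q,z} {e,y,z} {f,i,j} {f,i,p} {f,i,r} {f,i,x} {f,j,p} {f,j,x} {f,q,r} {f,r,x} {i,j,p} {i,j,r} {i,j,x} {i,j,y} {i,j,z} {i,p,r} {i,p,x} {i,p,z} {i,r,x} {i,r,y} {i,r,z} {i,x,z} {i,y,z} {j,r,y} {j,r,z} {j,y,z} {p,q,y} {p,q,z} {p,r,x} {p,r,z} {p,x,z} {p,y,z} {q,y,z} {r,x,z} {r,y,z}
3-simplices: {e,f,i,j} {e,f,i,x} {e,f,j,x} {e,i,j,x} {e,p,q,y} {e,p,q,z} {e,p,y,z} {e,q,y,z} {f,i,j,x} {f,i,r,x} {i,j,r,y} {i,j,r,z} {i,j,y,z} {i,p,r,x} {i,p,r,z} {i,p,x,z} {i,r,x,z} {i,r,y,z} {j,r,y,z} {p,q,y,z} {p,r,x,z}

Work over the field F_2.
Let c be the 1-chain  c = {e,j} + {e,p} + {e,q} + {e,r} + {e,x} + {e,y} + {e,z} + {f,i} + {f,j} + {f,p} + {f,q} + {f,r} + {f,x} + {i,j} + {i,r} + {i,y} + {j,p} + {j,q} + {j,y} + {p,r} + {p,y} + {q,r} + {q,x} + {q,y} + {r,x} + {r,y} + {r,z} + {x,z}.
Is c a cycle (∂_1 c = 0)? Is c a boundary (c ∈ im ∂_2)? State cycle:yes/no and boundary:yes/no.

cycle:no boundary:no

n_0=10 n_1=41 n_2=49 n_3=21  [Z2]
∂1: piv[ef,ei,ej,ep,eq,er,ex,ey,ez] rk=9  ker:fi,fj,fp,fq,fr,fx,ij,ip,ir,ix,iy,iz,jp,jq,jr,jx,jy,jz,pq,pr,px,py,pz,qr,qx,qy,qz,rx,ry,rz,xz,yz
∂2: piv[efi,efj,efq,efr,efx,eij,eix,ejx,epq,epx,epy,epz,eqr,eqy,eqz,eyz,fip,fir,fjp,frx,ijr,ijy,ijz,ipr,ipx,ipz,iry,irz,ixz,iyz] rk=30  ker:fij,fix,fjx,fqr,ijp,ijx,irx,jry,jrz,jyz,pqy,pqz,prx,prz,pxz,pyz,qyz,rxz,ryz
∂3: piv[efij,efix,efjx,eijx,epqy,epqz,epyz,eqyz,firx,ijry,ijrz,ijyz,iprx,iprz,ipxz,irxz,iryz] rk=17  ker:fijx,jryz,pqyz,prxz
∂1c = {e} + {p} + {x} + {z}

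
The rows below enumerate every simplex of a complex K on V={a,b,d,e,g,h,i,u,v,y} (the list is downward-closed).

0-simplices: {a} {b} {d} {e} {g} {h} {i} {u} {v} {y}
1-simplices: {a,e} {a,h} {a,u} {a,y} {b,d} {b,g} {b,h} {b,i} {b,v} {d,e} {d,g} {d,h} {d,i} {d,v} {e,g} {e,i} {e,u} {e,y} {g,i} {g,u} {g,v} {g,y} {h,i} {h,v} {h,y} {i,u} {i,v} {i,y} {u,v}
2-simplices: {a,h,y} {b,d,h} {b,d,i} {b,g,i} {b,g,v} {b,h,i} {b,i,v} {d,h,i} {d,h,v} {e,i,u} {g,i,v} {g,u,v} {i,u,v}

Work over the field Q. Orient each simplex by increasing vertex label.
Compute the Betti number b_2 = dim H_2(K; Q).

n_0=10 n_1=29 n_2=13  [Q]
∂1: piv[ae,ah,au,ay,bd,bg,bh,bi,bv] rk=9  ker:de,dg,dh,di,dv,eg,ei,eu,ey,gi,gu,gv,gy,hi,hv,hy,iu,iv,iy,uv
∂2: piv[ahy,bdh,bdi,bgi,bgv,bhi,biv,dhv,eiu,guv,iuv] rk=11  ker:dhi,giv
b_2=(13−11)−0=2

b_2=2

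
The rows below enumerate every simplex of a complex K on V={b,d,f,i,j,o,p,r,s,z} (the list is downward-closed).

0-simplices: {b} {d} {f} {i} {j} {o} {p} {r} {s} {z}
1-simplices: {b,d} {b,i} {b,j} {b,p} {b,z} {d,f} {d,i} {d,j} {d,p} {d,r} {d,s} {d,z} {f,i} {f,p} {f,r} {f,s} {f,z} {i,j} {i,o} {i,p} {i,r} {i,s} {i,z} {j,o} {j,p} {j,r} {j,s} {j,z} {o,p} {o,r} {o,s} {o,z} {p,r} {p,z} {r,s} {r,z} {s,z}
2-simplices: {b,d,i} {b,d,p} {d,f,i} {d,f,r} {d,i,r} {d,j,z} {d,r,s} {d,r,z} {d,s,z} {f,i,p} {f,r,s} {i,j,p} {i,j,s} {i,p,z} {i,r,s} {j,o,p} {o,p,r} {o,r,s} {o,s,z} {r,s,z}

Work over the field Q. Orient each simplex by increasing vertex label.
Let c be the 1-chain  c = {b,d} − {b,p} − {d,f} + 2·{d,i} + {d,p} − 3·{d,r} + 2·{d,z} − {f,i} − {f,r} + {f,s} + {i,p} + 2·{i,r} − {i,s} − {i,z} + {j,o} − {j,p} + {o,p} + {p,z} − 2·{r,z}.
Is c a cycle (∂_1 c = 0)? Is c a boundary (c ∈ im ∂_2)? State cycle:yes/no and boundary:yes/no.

n_0=10 n_1=37 n_2=20  [Q]
∂1: piv[bd,bi,bj,bp,bz,df,dr,ds,io] rk=9  ker:di,dj,dp,dz,fi,fp,fr,fs,fz,ij,ip,ir,is,iz,jo,jp,jr,js,jz,op,or,os,oz,pr,pz,rs,rz,sz
∂2: piv[bdi,bdp,dfi,dfr,dir,djz,drs,drz,dsz,fip,frs,ijp,ijs,ipz,irs,jop,opr,ors,osz] rk=19  ker:rsz
∂1c = 0
c vs im∂2: reduces to 0 ⇒ boundary

cycle:yes boundary:yes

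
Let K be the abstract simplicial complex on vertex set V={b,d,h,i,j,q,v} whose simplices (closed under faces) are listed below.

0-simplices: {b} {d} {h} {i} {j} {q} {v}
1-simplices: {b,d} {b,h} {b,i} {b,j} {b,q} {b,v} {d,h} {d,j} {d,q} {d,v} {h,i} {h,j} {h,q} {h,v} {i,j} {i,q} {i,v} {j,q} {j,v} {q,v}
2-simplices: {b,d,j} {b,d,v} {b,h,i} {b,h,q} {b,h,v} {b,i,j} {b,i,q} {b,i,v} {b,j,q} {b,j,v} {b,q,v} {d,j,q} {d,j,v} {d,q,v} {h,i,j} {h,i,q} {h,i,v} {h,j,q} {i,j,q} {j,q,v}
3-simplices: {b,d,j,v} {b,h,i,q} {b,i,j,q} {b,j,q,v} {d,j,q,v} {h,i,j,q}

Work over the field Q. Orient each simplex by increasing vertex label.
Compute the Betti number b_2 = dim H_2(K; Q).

n_0=7 n_1=20 n_2=20 n_3=6  [Q]
∂1: piv[bd,bh,bi,bj,bq,bv] rk=6  ker:dh,dj,dq,dv,hi,hj,hq,hv,ij,iq,iv,jq,jv,qv
∂2: piv[bdj,bdv,bhi,bhq,bhv,bij,biq,biv,bjq,bjv,bqv,djq,hij] rk=13  ker:djv,dqv,hiq,hiv,hjq,ijq,jqv
∂3: piv[bdjv,bhiq,bijq,bjqv,djqv,hijq] rk=6
b_2=(20−13)−6=1

b_2=1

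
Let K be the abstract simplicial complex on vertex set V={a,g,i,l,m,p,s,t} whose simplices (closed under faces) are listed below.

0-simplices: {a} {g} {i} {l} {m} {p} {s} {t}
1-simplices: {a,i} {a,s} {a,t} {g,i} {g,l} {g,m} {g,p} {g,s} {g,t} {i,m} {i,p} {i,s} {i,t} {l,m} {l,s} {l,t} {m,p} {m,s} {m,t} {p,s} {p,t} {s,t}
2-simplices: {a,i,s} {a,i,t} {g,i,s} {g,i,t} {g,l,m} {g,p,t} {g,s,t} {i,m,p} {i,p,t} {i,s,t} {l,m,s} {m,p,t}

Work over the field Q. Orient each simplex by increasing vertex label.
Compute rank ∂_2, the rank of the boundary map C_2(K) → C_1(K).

n_0=8 n_1=22 n_2=12  [Q]
∂1: piv[ai,as,at,gi,gl,gm,gp] rk=7  ker:gs,gt,im,ip,is,it,lm,ls,lt,mp,ms,mt,ps,pt,st
∂2: piv[ais,ait,gis,git,glm,gpt,gst,imp,ipt,lms,mpt] rk=11  ker:ist
rk∂_2=11

rank∂_2=11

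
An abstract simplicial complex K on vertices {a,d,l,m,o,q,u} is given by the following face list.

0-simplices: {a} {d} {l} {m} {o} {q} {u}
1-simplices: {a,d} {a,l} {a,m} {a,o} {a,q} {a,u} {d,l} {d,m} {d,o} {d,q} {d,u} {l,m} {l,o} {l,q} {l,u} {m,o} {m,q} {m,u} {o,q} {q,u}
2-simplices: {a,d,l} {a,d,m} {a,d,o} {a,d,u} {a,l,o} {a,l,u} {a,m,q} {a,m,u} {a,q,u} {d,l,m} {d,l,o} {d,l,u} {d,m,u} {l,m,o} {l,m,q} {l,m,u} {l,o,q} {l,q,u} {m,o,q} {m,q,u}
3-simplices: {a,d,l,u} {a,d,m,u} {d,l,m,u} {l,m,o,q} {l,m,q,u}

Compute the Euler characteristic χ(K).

n_0=7 n_1=20 n_2=20 n_3=5
χ=+7−20+20−5=2

χ(K)=2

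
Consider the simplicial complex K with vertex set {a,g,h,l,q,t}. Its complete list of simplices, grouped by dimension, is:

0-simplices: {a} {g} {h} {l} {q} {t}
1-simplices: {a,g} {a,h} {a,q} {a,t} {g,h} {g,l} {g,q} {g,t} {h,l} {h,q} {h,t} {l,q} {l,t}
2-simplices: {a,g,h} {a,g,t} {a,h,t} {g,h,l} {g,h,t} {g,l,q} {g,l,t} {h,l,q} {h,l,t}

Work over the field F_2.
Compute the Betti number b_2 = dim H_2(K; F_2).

n_0=6 n_1=13 n_2=9  [Z2]
∂1: piv[ag,ah,aq,at,gl] rk=5  ker:gh,gq,gt,hl,hq,ht,lq,lt
∂2: piv[agh,agt,aht,ghl,glq,glt,hlq] rk=7  ker:ght,hlt
b_2=(9−7)−0=2

b_2=2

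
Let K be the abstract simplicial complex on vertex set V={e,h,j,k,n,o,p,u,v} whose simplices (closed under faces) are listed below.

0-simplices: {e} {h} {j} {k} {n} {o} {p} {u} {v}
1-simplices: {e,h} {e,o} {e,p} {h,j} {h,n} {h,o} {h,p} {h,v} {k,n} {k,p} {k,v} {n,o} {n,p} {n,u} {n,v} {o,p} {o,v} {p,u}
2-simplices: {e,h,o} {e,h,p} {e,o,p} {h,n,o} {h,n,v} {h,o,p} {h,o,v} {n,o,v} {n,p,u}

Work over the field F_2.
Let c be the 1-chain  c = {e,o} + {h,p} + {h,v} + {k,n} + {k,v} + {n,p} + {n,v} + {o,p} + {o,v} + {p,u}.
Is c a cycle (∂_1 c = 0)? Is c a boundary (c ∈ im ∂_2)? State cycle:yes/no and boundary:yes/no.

n_0=9 n_1=18 n_2=9  [Z2]
∂1: piv[eh,eo,ep,hj,hn,hv,kn,nu] rk=8  ker:ho,hp,kp,kv,no,np,nv,op,ov,pu
∂2: piv[eho,ehp,eop,hno,hnv,hov,npu] rk=7  ker:hop,nov
∂1c = {e} + {n} + {o} + {u}

cycle:no boundary:no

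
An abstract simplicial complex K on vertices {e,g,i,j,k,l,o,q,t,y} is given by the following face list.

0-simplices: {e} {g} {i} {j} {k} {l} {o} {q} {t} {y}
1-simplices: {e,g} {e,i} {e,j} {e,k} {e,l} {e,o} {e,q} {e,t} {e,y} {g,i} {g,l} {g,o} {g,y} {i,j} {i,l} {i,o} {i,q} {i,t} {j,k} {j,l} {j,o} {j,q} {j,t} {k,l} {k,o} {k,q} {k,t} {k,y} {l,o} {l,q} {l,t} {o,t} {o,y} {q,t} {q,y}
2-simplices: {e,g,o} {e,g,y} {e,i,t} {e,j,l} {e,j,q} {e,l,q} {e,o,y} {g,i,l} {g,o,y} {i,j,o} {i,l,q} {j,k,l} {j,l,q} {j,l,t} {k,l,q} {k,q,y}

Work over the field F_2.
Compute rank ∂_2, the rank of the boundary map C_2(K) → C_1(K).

rank∂_2=14

n_0=10 n_1=35 n_2=16  [Z2]
∂1: piv[eg,ei,ej,ek,el,eo,eq,et,ey] rk=9  ker:gi,gl,go,gy,ij,il,io,iq,it,jk,jl,jo,jq,jt,kl,ko,kq,kt,ky,lo,lq,lt,ot,oy,qt,qy
∂2: piv[ego,egy,eit,ejl,ejq,elq,eoy,gil,ijo,ilq,jkl,jlt,klq,kqy] rk=14  ker:goy,jlq
rk∂_2=14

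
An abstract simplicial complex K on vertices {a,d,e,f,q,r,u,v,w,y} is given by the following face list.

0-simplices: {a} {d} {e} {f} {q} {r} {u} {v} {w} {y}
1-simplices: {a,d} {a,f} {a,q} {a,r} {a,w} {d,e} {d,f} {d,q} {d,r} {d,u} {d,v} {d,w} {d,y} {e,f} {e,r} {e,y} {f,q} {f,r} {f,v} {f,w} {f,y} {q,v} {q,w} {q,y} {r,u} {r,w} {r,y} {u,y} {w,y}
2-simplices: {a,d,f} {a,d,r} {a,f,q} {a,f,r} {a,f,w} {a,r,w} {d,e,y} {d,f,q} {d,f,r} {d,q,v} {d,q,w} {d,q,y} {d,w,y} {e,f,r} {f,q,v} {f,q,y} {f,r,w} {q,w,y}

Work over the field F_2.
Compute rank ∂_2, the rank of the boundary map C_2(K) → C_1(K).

n_0=10 n_1=29 n_2=18  [Z2]
∂1: piv[ad,af,aq,ar,aw,de,du,dv,dy] rk=9  ker:df,dq,dr,dw,ef,er,ey,fq,fr,fv,fw,fy,qv,qw,qy,ru,rw,ry,uy,wy
∂2: piv[adf,adr,afq,afr,afw,arw,dey,dfq,dqv,dqw,dqy,dwy,efr,fqv,fqy] rk=15  ker:dfr,frw,qwy
rk∂_2=15

rank∂_2=15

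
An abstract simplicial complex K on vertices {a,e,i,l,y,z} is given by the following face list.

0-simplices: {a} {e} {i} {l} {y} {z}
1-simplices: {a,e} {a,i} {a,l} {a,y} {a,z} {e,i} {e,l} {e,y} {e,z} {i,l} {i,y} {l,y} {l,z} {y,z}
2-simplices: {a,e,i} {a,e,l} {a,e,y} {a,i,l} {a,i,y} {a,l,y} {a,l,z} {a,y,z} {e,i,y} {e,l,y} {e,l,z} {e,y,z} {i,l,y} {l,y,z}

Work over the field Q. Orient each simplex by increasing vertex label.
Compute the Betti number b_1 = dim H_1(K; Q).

n_0=6 n_1=14 n_2=14  [Q]
∂1: piv[ae,ai,al,ay,az] rk=5  ker:ei,el,ey,ez,il,iy,ly,lz,yz
∂2: piv[aei,ael,aey,ail,aiy,aly,alz,ayz,elz] rk=9  ker:eiy,ely,eyz,ily,lyz
b_1=(14−5)−9=0

b_1=0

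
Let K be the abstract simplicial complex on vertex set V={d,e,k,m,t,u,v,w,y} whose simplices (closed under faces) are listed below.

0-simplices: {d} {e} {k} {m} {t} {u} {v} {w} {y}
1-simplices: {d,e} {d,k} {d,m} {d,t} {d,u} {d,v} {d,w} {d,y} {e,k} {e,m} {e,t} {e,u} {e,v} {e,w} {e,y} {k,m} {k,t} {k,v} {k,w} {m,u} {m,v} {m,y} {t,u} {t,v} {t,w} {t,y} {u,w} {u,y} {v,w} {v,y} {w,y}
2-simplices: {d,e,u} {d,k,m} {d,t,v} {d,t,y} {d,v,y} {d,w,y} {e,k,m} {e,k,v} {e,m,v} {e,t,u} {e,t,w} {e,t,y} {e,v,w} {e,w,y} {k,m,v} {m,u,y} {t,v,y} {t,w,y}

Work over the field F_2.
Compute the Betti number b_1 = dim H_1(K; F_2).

n_0=9 n_1=31 n_2=18  [Z2]
∂1: piv[de,dk,dm,dt,du,dv,dw,dy] rk=8  ker:ek,em,et,eu,ev,ew,ey,km,kt,kv,kw,mu,mv,my,tu,tv,tw,ty,uw,uy,vw,vy,wy
∂2: piv[deu,dkm,dtv,dty,dvy,dwy,ekm,ekv,emv,etu,etw,ety,evw,ewy,muy] rk=15  ker:kmv,tvy,twy
b_1=(31−8)−15=8

b_1=8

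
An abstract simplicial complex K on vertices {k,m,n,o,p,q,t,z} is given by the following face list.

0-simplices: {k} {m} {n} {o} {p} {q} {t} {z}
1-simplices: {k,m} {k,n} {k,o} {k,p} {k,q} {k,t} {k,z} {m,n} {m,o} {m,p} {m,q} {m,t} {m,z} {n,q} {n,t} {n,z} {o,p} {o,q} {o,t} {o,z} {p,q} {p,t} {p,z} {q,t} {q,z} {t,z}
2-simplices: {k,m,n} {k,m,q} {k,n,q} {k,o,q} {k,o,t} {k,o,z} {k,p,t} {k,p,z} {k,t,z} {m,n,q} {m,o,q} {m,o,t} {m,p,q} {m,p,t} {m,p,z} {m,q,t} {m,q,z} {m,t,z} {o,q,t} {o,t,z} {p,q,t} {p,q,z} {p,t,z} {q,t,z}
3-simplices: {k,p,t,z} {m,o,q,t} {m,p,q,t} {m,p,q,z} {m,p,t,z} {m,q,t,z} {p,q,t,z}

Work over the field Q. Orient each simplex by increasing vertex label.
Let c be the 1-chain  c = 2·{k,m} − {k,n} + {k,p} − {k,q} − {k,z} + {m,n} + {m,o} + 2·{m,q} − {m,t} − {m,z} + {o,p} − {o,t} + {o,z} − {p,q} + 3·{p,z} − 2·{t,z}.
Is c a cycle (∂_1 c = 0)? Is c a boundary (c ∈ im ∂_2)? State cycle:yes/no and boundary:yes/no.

n_0=8 n_1=26 n_2=24 n_3=7  [Q]
∂1: piv[km,kn,ko,kp,kq,kt,kz] rk=7  ker:mn,mo,mp,mq,mt,mz,nq,nt,nz,op,oq,ot,oz,pq,pt,pz,qt,qz,tz
∂2: piv[kmn,kmq,knq,koq,kot,koz,kpt,kpz,ktz,moq,mot,mpq,mpt,mpz,mqt,mqz] rk=16  ker:mnq,mtz,oqt,otz,pqt,pqz,ptz,qtz
∂3: piv[kptz,moqt,mpqt,mpqz,mptz,mqtz] rk=6  ker:pqtz
∂1c = 0
c vs im∂2: residual ≠ 0 ⇒ not boundary

cycle:yes boundary:no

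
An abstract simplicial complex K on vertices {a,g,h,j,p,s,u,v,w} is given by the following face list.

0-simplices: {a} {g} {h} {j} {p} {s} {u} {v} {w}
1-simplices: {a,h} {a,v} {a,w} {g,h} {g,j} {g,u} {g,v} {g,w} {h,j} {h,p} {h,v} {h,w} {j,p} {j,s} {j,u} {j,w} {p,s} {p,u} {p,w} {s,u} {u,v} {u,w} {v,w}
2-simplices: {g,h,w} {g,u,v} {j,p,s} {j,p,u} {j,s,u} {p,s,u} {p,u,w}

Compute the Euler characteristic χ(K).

χ(K)=-7

n_0=9 n_1=23 n_2=7
χ=+9−23+7=-7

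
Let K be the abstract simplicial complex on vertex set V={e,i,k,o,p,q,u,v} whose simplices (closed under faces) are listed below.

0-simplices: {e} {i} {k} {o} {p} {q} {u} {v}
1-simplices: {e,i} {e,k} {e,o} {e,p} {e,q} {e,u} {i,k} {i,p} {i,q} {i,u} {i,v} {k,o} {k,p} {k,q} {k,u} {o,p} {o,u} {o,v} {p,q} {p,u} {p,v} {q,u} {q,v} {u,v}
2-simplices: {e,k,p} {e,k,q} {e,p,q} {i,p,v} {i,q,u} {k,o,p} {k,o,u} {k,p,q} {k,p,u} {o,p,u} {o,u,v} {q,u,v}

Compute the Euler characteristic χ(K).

χ(K)=-4

n_0=8 n_1=24 n_2=12
χ=+8−24+12=-4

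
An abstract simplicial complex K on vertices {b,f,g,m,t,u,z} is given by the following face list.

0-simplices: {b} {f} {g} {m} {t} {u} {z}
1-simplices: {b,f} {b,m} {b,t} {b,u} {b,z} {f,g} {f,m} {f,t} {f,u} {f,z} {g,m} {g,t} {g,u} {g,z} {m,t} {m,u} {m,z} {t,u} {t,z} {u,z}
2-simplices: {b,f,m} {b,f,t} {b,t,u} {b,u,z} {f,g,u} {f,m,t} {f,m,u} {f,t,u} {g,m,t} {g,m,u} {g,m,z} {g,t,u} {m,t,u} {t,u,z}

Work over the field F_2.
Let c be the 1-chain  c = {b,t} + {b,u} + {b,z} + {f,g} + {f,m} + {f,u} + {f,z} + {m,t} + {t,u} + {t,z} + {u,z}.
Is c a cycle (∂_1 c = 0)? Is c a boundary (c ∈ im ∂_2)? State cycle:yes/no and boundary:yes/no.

n_0=7 n_1=20 n_2=14  [Z2]
∂1: piv[bf,bm,bt,bu,bz,fg] rk=6  ker:fm,ft,fu,fz,gm,gt,gu,gz,mt,mu,mz,tu,tz,uz
∂2: piv[bfm,bft,btu,buz,fgu,fmt,fmu,ftu,gmt,gmu,gmz,tuz] rk=12  ker:gtu,mtu
∂1c = {b} + {g}

cycle:no boundary:no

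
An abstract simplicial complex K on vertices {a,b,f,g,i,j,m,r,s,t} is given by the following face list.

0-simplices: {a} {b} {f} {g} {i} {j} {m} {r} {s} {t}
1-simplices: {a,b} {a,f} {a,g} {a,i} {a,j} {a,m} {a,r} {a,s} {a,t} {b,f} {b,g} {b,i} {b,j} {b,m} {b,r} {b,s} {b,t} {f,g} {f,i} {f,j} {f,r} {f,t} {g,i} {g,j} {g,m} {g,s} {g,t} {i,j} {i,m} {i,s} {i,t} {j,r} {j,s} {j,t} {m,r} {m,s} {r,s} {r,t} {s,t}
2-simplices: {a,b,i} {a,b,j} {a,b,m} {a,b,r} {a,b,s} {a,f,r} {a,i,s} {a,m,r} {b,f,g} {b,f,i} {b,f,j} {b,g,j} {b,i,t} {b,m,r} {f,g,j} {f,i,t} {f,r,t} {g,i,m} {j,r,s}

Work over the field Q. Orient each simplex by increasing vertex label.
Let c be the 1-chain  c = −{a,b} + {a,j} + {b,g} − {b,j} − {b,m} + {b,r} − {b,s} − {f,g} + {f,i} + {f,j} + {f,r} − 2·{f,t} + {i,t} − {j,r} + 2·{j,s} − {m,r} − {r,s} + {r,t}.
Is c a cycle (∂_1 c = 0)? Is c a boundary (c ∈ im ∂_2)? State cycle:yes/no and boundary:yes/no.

cycle:yes boundary:no

n_0=10 n_1=39 n_2=19  [Q]
∂1: piv[ab,af,ag,ai,aj,am,ar,as,at] rk=9  ker:bf,bg,bi,bj,bm,br,bs,bt,fg,fi,fj,fr,ft,gi,gj,gm,gs,gt,ij,im,is,it,jr,js,jt,mr,ms,rs,rt,st
∂2: piv[abi,abj,abm,abr,abs,afr,ais,amr,bfg,bfi,bfj,bgj,bit,fit,frt,gim,jrs] rk=17  ker:bmr,fgj
∂1c = 0
c vs im∂2: residual ≠ 0 ⇒ not boundary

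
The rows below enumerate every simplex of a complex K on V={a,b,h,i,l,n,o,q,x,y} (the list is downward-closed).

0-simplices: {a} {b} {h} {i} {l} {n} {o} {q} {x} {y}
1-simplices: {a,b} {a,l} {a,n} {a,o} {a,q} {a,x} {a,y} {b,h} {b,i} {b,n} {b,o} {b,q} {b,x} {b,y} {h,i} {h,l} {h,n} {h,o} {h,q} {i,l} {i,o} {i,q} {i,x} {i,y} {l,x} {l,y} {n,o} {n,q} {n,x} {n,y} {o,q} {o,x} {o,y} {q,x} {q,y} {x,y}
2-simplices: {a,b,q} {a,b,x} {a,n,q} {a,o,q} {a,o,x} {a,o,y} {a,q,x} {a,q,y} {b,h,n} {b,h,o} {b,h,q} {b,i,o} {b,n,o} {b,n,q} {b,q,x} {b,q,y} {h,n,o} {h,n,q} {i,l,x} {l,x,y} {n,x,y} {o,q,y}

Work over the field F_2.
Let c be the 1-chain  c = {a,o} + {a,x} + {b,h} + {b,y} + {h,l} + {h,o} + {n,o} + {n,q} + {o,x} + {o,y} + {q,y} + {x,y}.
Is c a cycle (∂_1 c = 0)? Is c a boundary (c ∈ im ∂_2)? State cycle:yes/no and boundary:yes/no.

n_0=10 n_1=36 n_2=22  [Z2]
∂1: piv[ab,al,an,ao,aq,ax,ay,bh,bi] rk=9  ker:bn,bo,bq,bx,by,hi,hl,hn,ho,hq,il,io,iq,ix,iy,lx,ly,no,nq,nx,ny,oq,ox,oy,qx,qy,xy
∂2: piv[abq,abx,anq,aoq,aox,aoy,aqx,aqy,bhn,bho,bhq,bio,bno,bnq,bqy,ilx,lxy,nxy] rk=18  ker:bqx,hno,hnq,oqy
∂1c = {h} + {l} + {o} + {x}

cycle:no boundary:no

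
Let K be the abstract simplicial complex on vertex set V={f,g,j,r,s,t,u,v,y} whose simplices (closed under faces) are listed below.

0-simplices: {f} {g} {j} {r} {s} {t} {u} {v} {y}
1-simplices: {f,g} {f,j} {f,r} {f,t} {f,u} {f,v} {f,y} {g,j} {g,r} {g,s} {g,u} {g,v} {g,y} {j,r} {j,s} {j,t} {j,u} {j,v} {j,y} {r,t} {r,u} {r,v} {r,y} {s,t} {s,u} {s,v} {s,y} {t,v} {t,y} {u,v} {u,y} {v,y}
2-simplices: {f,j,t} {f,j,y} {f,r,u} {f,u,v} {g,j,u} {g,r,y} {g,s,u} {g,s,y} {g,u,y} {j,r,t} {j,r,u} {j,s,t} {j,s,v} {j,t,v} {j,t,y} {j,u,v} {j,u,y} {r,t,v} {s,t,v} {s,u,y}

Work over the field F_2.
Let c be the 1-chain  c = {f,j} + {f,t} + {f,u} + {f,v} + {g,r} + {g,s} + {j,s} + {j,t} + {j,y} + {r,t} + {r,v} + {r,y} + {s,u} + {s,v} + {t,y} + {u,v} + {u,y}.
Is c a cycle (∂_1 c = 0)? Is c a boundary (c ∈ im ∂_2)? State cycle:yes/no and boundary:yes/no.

cycle:yes boundary:yes

n_0=9 n_1=32 n_2=20  [Z2]
∂1: piv[fg,fj,fr,ft,fu,fv,fy,gs] rk=8  ker:gj,gr,gu,gv,gy,jr,js,jt,ju,jv,jy,rt,ru,rv,ry,st,su,sv,sy,tv,ty,uv,uy,vy
∂2: piv[fjt,fjy,fru,fuv,gju,gry,gsu,gsy,guy,jrt,jru,jst,jsv,jtv,jty,juv,juy,rtv] rk=18  ker:stv,suy
∂1c = 0
c vs im∂2: reduces to 0 ⇒ boundary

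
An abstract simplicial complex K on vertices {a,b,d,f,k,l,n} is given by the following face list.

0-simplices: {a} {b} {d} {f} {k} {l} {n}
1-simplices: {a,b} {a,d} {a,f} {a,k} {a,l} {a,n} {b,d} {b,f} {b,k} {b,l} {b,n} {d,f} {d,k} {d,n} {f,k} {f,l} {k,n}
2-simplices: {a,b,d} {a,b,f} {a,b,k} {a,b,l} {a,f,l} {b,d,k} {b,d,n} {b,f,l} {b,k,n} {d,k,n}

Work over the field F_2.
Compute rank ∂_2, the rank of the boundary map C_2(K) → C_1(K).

rank∂_2=8

n_0=7 n_1=17 n_2=10  [Z2]
∂1: piv[ab,ad,af,ak,al,an] rk=6  ker:bd,bf,bk,bl,bn,df,dk,dn,fk,fl,kn
∂2: piv[abd,abf,abk,abl,afl,bdk,bdn,bkn] rk=8  ker:bfl,dkn
rk∂_2=8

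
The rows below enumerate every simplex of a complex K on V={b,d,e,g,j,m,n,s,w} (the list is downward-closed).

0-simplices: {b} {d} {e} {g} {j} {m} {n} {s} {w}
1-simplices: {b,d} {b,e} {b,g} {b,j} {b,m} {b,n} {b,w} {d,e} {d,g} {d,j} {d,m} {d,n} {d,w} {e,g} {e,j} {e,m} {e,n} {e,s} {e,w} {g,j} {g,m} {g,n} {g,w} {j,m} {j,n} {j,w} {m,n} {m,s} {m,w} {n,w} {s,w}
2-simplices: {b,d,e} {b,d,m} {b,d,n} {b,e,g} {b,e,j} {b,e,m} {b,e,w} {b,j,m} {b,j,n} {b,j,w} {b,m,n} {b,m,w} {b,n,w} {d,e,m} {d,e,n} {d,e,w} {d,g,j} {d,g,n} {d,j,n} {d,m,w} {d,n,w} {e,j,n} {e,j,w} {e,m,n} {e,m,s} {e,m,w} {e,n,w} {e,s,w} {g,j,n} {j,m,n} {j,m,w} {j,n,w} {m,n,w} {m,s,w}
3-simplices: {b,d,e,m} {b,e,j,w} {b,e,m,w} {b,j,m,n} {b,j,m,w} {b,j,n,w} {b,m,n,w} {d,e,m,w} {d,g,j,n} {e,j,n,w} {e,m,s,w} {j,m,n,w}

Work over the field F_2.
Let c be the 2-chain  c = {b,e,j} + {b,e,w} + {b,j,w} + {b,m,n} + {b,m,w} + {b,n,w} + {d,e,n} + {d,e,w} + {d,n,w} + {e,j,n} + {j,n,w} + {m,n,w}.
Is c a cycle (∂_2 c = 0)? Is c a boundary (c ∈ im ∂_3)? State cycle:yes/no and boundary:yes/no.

cycle:yes boundary:no

n_0=9 n_1=31 n_2=34 n_3=12  [Z2]
∂1: piv[bd,be,bg,bj,bm,bn,bw,es] rk=8  ker:de,dg,dj,dm,dn,dw,eg,ej,em,en,ew,gj,gm,gn,gw,jm,jn,jw,mn,ms,mw,nw,sw
∂2: piv[bde,bdm,bdn,beg,bej,bem,bew,bjm,bjn,bjw,bmn,bmw,bnw,den,dew,dgj,dgn,djn,ems,esw] rk=20  ker:dem,dmw,dnw,ejn,ejw,emn,emw,enw,gjn,jmn,jmw,jnw,mnw,msw
∂3: piv[bdem,bejw,bemw,bjmn,bjmw,bjnw,bmnw,demw,dgjn,ejnw,emsw] rk=11  ker:jmnw
∂2c = 0
c vs im∂3: residual ≠ 0 ⇒ not boundary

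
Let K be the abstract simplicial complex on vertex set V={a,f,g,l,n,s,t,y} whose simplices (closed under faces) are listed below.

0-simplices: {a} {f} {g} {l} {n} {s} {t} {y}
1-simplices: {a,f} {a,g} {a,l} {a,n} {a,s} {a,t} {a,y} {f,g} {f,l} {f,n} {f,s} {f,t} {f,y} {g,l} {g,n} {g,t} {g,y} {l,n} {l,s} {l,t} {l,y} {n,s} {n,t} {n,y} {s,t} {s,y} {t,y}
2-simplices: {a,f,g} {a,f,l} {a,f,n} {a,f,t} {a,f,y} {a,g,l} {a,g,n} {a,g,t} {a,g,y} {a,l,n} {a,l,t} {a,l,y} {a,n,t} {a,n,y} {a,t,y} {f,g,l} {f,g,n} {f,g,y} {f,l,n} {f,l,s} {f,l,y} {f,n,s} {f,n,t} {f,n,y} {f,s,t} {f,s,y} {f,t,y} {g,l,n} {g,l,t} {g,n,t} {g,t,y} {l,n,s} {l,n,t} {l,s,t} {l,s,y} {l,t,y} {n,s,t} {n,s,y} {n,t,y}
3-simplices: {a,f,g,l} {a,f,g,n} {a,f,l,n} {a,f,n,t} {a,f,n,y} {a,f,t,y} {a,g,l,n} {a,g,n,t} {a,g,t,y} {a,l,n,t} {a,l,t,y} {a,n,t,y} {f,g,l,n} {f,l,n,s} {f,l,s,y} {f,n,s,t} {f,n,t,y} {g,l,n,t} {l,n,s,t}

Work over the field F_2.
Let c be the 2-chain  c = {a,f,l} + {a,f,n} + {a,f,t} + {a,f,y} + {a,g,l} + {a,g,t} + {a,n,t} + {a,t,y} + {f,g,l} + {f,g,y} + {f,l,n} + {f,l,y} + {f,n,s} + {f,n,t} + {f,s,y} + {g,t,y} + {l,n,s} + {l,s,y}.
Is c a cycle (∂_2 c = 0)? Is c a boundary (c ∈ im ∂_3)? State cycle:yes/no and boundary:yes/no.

n_0=8 n_1=27 n_2=39 n_3=19  [Z2]
∂1: piv[af,ag,al,an,as,at,ay] rk=7  ker:fg,fl,fn,fs,ft,fy,gl,gn,gt,gy,ln,ls,lt,ly,ns,nt,ny,st,sy,ty
∂2: piv[afg,afl,afn,aft,afy,agl,agn,agt,agy,aln,alt,aly,ant,any,aty,fls,fns,fst,fsy] rk=19  ker:fgl,fgn,fgy,fln,fly,fnt,fny,fty,gln,glt,gnt,gty,lns,lnt,lst,lsy,lty,nst,nsy,nty
∂3: piv[afgl,afgn,afln,afnt,afny,afty,agln,agnt,agty,alnt,alty,anty,flns,flsy,fnst,glnt,lnst] rk=17  ker:fgln,fnty
∂2c = 0
c vs im∂3: residual ≠ 0 ⇒ not boundary

cycle:yes boundary:no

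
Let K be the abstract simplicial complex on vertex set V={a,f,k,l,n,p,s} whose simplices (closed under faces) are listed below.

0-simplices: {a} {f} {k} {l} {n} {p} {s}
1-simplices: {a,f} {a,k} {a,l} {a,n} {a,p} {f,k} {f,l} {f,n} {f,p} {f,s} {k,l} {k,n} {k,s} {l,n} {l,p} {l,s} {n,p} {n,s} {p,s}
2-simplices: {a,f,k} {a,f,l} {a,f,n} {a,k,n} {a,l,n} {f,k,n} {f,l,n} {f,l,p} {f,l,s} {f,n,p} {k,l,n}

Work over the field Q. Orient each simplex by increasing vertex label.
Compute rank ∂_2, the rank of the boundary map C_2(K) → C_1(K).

n_0=7 n_1=19 n_2=11  [Q]
∂1: piv[af,ak,al,an,ap,fs] rk=6  ker:fk,fl,fn,fp,kl,kn,ks,ln,lp,ls,np,ns,ps
∂2: piv[afk,afl,afn,akn,aln,flp,fls,fnp,kln] rk=9  ker:fkn,fln
rk∂_2=9

rank∂_2=9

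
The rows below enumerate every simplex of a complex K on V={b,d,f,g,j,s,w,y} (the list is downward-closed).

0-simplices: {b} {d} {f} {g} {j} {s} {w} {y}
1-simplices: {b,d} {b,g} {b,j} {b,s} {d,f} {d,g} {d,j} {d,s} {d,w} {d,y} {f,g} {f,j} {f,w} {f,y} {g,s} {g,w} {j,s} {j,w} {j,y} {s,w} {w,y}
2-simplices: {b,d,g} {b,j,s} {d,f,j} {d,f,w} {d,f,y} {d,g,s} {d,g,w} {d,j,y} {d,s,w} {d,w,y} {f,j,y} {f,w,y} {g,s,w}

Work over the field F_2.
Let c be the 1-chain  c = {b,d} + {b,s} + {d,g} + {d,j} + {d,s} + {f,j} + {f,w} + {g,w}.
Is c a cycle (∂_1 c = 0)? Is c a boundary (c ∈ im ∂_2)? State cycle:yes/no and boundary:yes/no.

cycle:yes boundary:no

n_0=8 n_1=21 n_2=13  [Z2]
∂1: piv[bd,bg,bj,bs,df,dw,dy] rk=7  ker:dg,dj,ds,fg,fj,fw,fy,gs,gw,js,jw,jy,sw,wy
∂2: piv[bdg,bjs,dfj,dfw,dfy,dgs,dgw,djy,dsw,dwy] rk=10  ker:fjy,fwy,gsw
∂1c = 0
c vs im∂2: residual ≠ 0 ⇒ not boundary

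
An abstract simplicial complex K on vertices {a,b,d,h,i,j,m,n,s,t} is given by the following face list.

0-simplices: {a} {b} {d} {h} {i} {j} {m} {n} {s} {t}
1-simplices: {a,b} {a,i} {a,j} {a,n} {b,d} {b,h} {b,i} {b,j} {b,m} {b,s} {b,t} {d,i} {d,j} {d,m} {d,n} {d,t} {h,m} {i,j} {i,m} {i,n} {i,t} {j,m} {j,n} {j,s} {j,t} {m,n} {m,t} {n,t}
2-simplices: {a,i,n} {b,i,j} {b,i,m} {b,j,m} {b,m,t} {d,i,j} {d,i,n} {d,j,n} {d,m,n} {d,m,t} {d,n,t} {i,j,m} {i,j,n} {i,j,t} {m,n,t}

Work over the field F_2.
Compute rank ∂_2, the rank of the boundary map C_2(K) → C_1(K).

rank∂_2=12

n_0=10 n_1=28 n_2=15  [Z2]
∂1: piv[ab,ai,aj,an,bd,bh,bm,bs,bt] rk=9  ker:bi,bj,di,dj,dm,dn,dt,hm,ij,im,in,it,jm,jn,js,jt,mn,mt,nt
∂2: piv[ain,bij,bim,bjm,bmt,dij,din,djn,dmn,dmt,dnt,ijt] rk=12  ker:ijm,ijn,mnt
rk∂_2=12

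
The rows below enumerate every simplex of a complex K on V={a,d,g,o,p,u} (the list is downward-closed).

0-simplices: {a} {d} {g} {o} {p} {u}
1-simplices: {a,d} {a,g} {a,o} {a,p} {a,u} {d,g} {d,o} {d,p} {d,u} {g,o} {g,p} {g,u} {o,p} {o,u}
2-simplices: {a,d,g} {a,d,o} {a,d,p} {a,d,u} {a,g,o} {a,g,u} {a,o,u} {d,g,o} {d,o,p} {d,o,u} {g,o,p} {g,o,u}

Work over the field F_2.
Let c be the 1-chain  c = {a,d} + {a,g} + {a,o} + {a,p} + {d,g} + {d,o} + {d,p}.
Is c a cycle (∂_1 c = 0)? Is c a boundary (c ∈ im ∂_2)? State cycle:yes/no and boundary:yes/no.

cycle:yes boundary:yes

n_0=6 n_1=14 n_2=12  [Z2]
∂1: piv[ad,ag,ao,ap,au] rk=5  ker:dg,do,dp,du,go,gp,gu,op,ou
∂2: piv[adg,ado,adp,adu,ago,agu,aou,dop,gop] rk=9  ker:dgo,dou,gou
∂1c = 0
c vs im∂2: reduces to 0 ⇒ boundary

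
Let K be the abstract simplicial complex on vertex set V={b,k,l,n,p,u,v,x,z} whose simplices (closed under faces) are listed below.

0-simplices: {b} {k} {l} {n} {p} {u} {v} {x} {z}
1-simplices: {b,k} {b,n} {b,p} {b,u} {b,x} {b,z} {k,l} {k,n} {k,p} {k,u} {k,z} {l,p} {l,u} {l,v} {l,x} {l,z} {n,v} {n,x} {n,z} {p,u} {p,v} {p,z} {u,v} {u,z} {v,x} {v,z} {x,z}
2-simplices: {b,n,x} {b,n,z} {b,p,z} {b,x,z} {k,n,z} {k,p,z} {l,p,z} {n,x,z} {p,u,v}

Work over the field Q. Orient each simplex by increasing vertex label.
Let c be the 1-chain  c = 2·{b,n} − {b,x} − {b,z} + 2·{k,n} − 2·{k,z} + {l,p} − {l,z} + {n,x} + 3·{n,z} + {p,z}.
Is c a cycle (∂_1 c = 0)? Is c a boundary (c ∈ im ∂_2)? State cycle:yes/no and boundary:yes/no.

n_0=9 n_1=27 n_2=9  [Q]
∂1: piv[bk,bn,bp,bu,bx,bz,kl,lv] rk=8  ker:kn,kp,ku,kz,lp,lu,lx,lz,nv,nx,nz,pu,pv,pz,uv,uz,vx,vz,xz
∂2: piv[bnx,bnz,bpz,bxz,knz,kpz,lpz,puv] rk=8  ker:nxz
∂1c = 0
c vs im∂2: reduces to 0 ⇒ boundary

cycle:yes boundary:yes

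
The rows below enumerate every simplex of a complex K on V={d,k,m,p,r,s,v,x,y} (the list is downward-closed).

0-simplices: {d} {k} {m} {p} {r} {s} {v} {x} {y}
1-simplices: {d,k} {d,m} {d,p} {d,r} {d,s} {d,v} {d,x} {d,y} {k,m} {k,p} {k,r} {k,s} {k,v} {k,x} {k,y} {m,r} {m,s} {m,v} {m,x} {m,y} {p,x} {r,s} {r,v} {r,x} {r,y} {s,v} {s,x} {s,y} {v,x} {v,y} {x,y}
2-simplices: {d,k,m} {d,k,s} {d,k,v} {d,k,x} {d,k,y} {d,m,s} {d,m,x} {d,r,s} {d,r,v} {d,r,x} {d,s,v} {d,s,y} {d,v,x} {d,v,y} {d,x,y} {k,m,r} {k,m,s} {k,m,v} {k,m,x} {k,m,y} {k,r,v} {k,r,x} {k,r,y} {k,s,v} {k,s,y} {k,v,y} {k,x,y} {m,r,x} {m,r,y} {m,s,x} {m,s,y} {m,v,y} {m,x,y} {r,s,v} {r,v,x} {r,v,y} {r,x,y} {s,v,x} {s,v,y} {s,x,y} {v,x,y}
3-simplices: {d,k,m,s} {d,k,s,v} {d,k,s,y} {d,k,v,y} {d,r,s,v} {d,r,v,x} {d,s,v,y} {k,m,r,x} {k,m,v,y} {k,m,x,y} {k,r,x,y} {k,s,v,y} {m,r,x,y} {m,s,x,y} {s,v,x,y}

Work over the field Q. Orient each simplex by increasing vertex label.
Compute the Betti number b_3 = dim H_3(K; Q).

b_3=1

n_0=9 n_1=31 n_2=41 n_3=15  [Q]
∂1: piv[dk,dm,dp,dr,ds,dv,dx,dy] rk=8  ker:km,kp,kr,ks,kv,kx,ky,mr,ms,mv,mx,my,px,rs,rv,rx,ry,sv,sx,sy,vx,vy,xy
∂2: piv[dkm,dks,dkv,dkx,dky,dms,dmx,drs,drv,drx,dsv,dsy,dvx,dvy,dxy,kmr,kmv,kmy,krv,kry,msx] rk=21  ker:kms,kmx,krx,ksv,ksy,kvy,kxy,mrx,mry,msy,mvy,mxy,rsv,rvx,rvy,rxy,svx,svy,sxy,vxy
∂3: piv[dkms,dksv,dksy,dkvy,drsv,drvx,dsvy,kmrx,kmvy,kmxy,krxy,mrxy,msxy,svxy] rk=14  ker:ksvy
b_3=(15−14)−0=1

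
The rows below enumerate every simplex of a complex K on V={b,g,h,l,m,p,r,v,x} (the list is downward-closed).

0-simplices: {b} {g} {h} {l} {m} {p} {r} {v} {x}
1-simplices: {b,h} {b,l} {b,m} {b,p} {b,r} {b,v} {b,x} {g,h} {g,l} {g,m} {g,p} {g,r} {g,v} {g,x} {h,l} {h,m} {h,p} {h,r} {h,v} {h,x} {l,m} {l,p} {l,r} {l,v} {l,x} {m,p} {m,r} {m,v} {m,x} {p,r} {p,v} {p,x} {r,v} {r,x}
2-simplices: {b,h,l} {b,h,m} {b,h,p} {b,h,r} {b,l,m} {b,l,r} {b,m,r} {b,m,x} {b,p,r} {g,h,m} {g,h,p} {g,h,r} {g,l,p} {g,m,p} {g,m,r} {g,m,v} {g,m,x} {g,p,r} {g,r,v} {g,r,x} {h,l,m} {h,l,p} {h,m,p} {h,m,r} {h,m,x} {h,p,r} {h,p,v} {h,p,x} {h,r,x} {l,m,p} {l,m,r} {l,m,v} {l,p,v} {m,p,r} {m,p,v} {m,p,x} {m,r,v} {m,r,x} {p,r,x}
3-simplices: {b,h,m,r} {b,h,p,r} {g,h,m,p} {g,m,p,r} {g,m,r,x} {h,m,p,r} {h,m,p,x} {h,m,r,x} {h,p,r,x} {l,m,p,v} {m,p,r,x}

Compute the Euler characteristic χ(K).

n_0=9 n_1=34 n_2=39 n_3=11
χ=+9−34+39−11=3

χ(K)=3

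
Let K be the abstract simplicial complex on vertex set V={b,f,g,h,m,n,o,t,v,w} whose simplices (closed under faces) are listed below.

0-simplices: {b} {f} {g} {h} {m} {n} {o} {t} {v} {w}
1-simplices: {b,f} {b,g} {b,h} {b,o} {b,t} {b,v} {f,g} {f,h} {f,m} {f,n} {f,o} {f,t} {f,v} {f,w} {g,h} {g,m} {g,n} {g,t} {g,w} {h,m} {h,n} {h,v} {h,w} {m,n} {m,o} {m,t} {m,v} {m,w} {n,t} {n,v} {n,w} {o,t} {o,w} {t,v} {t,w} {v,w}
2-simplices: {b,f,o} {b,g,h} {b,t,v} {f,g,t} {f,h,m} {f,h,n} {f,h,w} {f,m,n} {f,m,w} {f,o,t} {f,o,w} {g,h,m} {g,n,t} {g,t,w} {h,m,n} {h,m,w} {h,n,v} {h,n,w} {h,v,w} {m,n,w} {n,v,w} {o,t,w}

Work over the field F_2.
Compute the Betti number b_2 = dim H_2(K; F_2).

b_2=4

n_0=10 n_1=36 n_2=22  [Z2]
∂1: piv[bf,bg,bh,bo,bt,bv,fm,fn,fw] rk=9  ker:fg,fh,fo,ft,fv,gh,gm,gn,gt,gw,hm,hn,hv,hw,mn,mo,mt,mv,mw,nt,nv,nw,ot,ow,tv,tw,vw
∂2: piv[bfo,bgh,btv,fgt,fhm,fhn,fhw,fmn,fmw,fot,fow,ghm,gnt,gtw,hnv,hnw,hvw,otw] rk=18  ker:hmn,hmw,mnw,nvw
b_2=(22−18)−0=4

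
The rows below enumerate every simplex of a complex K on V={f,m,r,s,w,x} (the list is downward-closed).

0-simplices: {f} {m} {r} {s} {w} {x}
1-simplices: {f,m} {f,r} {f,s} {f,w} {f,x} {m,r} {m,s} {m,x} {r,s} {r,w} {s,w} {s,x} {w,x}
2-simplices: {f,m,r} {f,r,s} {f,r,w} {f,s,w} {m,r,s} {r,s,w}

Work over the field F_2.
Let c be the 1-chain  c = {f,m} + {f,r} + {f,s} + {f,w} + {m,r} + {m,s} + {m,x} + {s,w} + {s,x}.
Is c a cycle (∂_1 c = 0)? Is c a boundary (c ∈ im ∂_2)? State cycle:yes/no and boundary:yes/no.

n_0=6 n_1=13 n_2=6  [Z2]
∂1: piv[fm,fr,fs,fw,fx] rk=5  ker:mr,ms,mx,rs,rw,sw,sx,wx
∂2: piv[fmr,frs,frw,fsw,mrs] rk=5  ker:rsw
∂1c = 0
c vs im∂2: residual ≠ 0 ⇒ not boundary

cycle:yes boundary:no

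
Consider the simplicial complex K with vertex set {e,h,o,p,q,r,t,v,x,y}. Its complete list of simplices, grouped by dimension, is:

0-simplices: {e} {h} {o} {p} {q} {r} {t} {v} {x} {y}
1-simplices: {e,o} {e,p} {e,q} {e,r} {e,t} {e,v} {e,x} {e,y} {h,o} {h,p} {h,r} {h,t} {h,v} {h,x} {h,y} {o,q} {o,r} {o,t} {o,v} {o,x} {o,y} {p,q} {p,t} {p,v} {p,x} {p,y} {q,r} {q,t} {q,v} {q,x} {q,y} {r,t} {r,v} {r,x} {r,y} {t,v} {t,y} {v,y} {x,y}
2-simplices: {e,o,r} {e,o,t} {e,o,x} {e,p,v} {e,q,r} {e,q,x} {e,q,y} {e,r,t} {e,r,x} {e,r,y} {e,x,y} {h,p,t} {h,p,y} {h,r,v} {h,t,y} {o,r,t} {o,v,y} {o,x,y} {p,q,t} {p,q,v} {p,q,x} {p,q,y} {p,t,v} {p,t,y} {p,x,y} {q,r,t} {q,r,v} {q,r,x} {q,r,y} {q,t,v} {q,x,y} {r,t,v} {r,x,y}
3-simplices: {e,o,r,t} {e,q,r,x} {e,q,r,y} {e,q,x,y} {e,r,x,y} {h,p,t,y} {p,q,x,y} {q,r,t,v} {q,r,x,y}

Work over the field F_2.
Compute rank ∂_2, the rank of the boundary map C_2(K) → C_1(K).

n_0=10 n_1=39 n_2=33 n_3=9  [Z2]
∂1: piv[eo,ep,eq,er,et,ev,ex,ey,ho] rk=9  ker:hp,hr,ht,hv,hx,hy,oq,or,ot,ov,ox,oy,pq,pt,pv,px,py,qr,qt,qv,qx,qy,rt,rv,rx,ry,tv,ty,vy,xy
∂2: piv[eor,eot,eox,epv,eqr,eqx,eqy,ert,erx,ery,exy,hpt,hpy,hrv,hty,ovy,oxy,pqt,pqv,pqx,pqy,ptv,qrt,qrv] rk=24  ker:ort,pty,pxy,qrx,qry,qtv,qxy,rtv,rxy
∂3: piv[eort,eqrx,eqry,eqxy,erxy,hpty,pqxy,qrtv] rk=8  ker:qrxy
rk∂_2=24

rank∂_2=24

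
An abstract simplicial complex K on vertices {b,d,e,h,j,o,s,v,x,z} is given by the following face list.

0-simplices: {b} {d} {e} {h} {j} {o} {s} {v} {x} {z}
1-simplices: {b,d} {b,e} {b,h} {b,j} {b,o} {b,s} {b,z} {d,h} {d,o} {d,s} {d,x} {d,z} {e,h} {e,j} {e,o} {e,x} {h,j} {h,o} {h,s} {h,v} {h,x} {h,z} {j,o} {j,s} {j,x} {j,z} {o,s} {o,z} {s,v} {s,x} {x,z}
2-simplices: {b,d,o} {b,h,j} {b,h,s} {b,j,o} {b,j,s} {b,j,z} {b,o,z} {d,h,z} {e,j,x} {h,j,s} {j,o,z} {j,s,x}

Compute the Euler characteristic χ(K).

χ(K)=-9

n_0=10 n_1=31 n_2=12
χ=+10−31+12=-9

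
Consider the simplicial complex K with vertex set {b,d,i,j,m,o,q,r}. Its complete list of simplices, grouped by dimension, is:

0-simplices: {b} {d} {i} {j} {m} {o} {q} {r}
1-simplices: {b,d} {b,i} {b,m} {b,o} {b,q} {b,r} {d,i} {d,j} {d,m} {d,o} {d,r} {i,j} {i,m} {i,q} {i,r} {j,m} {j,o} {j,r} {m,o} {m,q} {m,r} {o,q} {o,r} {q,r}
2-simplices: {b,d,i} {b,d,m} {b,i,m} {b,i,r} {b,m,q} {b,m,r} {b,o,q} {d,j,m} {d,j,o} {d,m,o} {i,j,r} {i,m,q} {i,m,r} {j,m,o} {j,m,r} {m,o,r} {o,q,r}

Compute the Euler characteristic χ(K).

n_0=8 n_1=24 n_2=17
χ=+8−24+17=1

χ(K)=1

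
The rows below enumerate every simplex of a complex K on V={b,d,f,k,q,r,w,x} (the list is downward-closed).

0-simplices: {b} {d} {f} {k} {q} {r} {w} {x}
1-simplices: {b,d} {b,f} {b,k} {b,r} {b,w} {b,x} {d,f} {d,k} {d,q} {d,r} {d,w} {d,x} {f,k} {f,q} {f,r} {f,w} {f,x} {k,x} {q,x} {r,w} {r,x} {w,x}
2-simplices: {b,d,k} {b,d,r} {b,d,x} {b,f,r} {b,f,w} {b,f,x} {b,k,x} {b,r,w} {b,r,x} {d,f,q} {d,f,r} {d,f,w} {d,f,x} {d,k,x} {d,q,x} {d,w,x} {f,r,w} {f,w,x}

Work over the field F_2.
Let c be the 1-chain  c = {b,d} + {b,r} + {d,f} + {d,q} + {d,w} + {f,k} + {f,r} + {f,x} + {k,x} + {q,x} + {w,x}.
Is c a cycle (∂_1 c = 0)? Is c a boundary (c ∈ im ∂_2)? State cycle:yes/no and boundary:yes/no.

n_0=8 n_1=22 n_2=18  [Z2]
∂1: piv[bd,bf,bk,br,bw,bx,dq] rk=7  ker:df,dk,dr,dw,dx,fk,fq,fr,fw,fx,kx,qx,rw,rx,wx
∂2: piv[bdk,bdr,bdx,bfr,bfw,bfx,bkx,brw,brx,dfq,dfr,dfw,dqx,dwx] rk=14  ker:dfx,dkx,frw,fwx
∂1c = 0
c vs im∂2: residual ≠ 0 ⇒ not boundary

cycle:yes boundary:no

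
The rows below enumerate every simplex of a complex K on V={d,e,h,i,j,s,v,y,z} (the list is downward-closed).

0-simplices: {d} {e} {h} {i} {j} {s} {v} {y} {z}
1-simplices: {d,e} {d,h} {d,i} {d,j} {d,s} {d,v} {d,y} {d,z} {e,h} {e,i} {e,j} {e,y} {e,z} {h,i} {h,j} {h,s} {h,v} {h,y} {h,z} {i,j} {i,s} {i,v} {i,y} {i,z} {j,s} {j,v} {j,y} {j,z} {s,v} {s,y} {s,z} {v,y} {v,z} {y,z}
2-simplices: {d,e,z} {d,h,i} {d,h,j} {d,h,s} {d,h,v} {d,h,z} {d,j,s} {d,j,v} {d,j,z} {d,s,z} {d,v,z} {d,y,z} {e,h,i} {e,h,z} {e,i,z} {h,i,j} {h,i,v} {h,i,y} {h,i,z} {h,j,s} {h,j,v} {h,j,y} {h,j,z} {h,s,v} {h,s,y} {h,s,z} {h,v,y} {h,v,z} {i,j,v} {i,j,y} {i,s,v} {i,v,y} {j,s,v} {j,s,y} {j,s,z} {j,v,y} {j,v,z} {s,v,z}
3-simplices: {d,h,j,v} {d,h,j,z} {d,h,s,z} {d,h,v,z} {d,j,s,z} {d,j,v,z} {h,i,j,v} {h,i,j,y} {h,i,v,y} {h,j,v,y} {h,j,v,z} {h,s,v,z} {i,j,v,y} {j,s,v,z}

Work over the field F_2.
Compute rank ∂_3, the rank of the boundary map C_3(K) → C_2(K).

n_0=9 n_1=34 n_2=38 n_3=14  [Z2]
∂1: piv[de,dh,di,dj,ds,dv,dy,dz] rk=8  ker:eh,ei,ej,ey,ez,hi,hj,hs,hv,hy,hz,ij,is,iv,iy,iz,js,jv,jy,jz,sv,sy,sz,vy,vz,yz
∂2: piv[dez,dhi,dhj,dhs,dhv,dhz,djs,djv,djz,dsz,dvz,dyz,ehi,ehz,eiz,hij,hiv,hiy,hjy,hsv,hsy,hvy,isv] rk=23  ker:hiz,hjs,hjv,hjz,hsz,hvz,ijv,ijy,ivy,jsv,jsy,jsz,jvy,jvz,svz
∂3: piv[dhjv,dhjz,dhsz,dhvz,djsz,djvz,hijv,hijy,hivy,hjvy,hsvz,jsvz] rk=12  ker:hjvz,ijvy
rk∂_3=12

rank∂_3=12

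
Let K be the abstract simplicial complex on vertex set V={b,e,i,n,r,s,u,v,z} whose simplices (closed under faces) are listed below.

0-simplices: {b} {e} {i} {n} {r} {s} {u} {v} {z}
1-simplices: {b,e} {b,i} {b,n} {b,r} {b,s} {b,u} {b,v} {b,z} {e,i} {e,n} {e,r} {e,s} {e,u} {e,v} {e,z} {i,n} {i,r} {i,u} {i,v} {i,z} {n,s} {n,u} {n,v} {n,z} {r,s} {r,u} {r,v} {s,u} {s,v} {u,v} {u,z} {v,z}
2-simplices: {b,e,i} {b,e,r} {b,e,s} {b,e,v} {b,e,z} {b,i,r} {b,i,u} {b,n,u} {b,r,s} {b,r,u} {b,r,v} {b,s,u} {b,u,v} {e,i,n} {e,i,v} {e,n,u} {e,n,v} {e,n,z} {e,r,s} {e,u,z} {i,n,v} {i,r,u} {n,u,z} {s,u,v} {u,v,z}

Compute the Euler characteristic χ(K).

χ(K)=2

n_0=9 n_1=32 n_2=25
χ=+9−32+25=2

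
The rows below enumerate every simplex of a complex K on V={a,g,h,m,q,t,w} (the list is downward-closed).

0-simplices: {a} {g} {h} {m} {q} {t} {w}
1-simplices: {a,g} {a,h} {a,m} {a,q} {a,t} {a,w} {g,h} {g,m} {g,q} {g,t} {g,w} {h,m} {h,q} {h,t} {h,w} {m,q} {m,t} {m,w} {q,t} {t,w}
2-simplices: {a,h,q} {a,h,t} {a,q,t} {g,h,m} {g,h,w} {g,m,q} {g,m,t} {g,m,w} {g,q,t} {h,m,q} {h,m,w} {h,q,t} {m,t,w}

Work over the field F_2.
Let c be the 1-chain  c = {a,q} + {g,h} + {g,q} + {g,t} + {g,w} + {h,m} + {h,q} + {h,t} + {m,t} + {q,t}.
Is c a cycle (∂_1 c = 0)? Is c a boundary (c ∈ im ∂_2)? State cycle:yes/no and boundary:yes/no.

n_0=7 n_1=20 n_2=13  [Z2]
∂1: piv[ag,ah,am,aq,at,aw] rk=6  ker:gh,gm,gq,gt,gw,hm,hq,ht,hw,mq,mt,mw,qt,tw
∂2: piv[ahq,aht,aqt,ghm,ghw,gmq,gmt,gmw,gqt,hmq,mtw] rk=11  ker:hmw,hqt
∂1c = {a} + {w}

cycle:no boundary:no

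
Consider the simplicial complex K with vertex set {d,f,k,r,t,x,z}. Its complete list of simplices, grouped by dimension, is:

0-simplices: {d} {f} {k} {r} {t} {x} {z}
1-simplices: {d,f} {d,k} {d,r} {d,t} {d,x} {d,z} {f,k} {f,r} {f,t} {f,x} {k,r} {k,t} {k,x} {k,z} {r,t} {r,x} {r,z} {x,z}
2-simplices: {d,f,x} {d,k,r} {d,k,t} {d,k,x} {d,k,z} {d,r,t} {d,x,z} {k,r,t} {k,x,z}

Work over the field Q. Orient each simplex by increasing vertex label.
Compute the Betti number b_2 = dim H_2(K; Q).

b_2=2

n_0=7 n_1=18 n_2=9  [Q]
∂1: piv[df,dk,dr,dt,dx,dz] rk=6  ker:fk,fr,ft,fx,kr,kt,kx,kz,rt,rx,rz,xz
∂2: piv[dfx,dkr,dkt,dkx,dkz,drt,dxz] rk=7  ker:krt,kxz
b_2=(9−7)−0=2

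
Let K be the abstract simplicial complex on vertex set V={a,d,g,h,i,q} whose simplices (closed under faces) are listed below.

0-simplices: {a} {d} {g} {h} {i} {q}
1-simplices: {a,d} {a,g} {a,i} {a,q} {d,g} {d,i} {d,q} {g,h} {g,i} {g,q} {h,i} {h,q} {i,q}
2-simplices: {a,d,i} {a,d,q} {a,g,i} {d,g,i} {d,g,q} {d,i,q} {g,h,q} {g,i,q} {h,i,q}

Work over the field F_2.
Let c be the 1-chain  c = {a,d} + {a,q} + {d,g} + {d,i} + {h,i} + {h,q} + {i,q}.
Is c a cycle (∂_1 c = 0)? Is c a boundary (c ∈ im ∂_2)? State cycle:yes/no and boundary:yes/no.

n_0=6 n_1=13 n_2=9  [Z2]
∂1: piv[ad,ag,ai,aq,gh] rk=5  ker:dg,di,dq,gi,gq,hi,hq,iq
∂2: piv[adi,adq,agi,dgi,dgq,diq,ghq,hiq] rk=8  ker:giq
∂1c = {d} + {g} + {i} + {q}

cycle:no boundary:no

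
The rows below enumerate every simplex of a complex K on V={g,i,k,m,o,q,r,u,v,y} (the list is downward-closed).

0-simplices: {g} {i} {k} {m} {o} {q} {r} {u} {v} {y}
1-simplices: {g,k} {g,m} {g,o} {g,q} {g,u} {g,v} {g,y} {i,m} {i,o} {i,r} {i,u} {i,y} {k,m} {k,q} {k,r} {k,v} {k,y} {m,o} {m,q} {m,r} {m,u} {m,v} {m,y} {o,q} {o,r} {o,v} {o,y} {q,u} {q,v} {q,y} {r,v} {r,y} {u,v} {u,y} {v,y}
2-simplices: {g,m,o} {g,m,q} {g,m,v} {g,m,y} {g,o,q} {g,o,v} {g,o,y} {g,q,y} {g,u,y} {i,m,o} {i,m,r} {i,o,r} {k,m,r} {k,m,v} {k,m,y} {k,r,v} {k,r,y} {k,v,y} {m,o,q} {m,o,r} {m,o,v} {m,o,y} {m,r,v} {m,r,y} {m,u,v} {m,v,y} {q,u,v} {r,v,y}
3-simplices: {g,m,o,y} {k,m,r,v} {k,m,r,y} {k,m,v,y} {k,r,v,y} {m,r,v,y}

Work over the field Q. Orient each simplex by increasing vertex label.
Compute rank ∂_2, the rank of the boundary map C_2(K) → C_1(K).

rank∂_2=20

n_0=10 n_1=35 n_2=28 n_3=6  [Q]
∂1: piv[gk,gm,go,gq,gu,gv,gy,im,ir] rk=9  ker:io,iu,iy,km,kq,kr,kv,ky,mo,mq,mr,mu,mv,my,oq,or,ov,oy,qu,qv,qy,rv,ry,uv,uy,vy
∂2: piv[gmo,gmq,gmv,gmy,goq,gov,goy,gqy,guy,imo,imr,ior,kmr,kmv,kmy,krv,kry,kvy,muv,quv] rk=20  ker:moq,mor,mov,moy,mrv,mry,mvy,rvy
∂3: piv[gmoy,kmrv,kmry,kmvy,krvy] rk=5  ker:mrvy
rk∂_2=20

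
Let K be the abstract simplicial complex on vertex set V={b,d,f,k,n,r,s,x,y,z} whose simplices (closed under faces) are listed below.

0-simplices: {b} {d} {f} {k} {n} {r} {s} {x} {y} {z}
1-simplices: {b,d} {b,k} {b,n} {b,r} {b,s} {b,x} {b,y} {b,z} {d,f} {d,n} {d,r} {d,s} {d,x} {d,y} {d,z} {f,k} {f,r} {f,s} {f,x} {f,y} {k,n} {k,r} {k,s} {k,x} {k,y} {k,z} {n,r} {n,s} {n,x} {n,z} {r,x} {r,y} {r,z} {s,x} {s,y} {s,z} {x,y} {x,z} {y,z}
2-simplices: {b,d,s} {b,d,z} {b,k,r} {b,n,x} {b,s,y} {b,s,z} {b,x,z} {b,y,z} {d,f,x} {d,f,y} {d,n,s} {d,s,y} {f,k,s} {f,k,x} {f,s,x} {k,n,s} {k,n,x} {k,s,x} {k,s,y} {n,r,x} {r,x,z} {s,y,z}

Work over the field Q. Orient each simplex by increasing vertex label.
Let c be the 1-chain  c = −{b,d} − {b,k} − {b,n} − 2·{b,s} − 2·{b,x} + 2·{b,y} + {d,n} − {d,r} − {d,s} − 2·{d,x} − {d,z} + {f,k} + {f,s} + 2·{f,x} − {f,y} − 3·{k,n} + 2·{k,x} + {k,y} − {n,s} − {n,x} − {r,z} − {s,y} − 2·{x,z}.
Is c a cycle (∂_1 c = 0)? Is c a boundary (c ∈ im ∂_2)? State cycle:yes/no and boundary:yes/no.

cycle:no boundary:no

n_0=10 n_1=39 n_2=22  [Q]
∂1: piv[bd,bk,bn,br,bs,bx,by,bz,df] rk=9  ker:dn,dr,ds,dx,dy,dz,fk,fr,fs,fx,fy,kn,kr,ks,kx,ky,kz,nr,ns,nx,nz,rx,ry,rz,sx,sy,sz,xy,xz,yz
∂2: piv[bds,bdz,bkr,bnx,bsy,bsz,bxz,byz,dfx,dfy,dns,dsy,fks,fkx,fsx,kns,knx,ksy,nrx,rxz] rk=20  ker:ksx,syz
∂1c = 5·{b} + 3·{d} − 3·{f} − {n} − 2·{s} + {x} + {y} − 4·{z}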